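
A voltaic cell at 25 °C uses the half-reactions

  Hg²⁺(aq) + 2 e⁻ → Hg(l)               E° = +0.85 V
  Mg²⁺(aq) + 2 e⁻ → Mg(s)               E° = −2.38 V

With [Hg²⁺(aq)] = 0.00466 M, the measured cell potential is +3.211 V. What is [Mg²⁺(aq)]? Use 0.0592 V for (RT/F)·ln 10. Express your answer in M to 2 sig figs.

0.020 M

With Hg²⁺/Hg at the cathode and Mg²⁺/Mg at the anode, E°cell = +0.85 − (−2.38) = +3.23 V (n = 2).
From the Nernst equation, log Q = n(E° − E)/0.0592 = 2·(+3.23 − (+3.211))/0.0592 = 0.642.
The balanced reaction is Hg²⁺(aq) + Mg(s) → Hg(l) + Mg²⁺(aq), so Q = [Mg²⁺(aq)] / [Hg²⁺(aq)].
Isolating [Mg²⁺(aq)] in Q = 10^{0.642} yields log [Mg²⁺(aq)] = −1.690, i.e. 0.020 M.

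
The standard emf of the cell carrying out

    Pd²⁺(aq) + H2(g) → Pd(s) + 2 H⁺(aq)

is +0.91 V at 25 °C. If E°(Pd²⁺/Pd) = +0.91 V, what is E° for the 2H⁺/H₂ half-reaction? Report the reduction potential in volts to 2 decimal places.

+0.00 V

In the reaction as written the Pd²⁺/Pd couple is reduced (cathode) and 2H⁺/H₂ is oxidized (anode), so E°cell = E°(Pd²⁺/Pd) − E°(2H⁺/H₂).
E°(2H⁺/H₂) = E°(cathode) − E°cell = +0.91 − (+0.91) = +0.00 V.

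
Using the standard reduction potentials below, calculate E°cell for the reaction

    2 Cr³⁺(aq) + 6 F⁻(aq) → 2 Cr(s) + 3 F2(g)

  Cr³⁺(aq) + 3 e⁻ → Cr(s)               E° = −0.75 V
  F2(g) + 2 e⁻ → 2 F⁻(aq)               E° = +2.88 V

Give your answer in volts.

Cr³⁺(aq) gains electrons, so the Cr³⁺/Cr couple is the cathode; the F₂/F⁻ couple is the anode.
E°cell = E°(cathode) − E°(anode) = −0.75 − (+2.88) = −3.63 V.
The negative E°cell means the reaction is non-spontaneous in the direction written.

−3.63 V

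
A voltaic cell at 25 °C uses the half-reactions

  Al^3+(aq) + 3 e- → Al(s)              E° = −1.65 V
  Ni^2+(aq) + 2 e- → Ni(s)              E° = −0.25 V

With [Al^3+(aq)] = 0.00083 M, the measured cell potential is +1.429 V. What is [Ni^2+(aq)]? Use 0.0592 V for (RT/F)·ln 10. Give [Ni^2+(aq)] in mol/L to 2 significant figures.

Ni²⁺/Ni is the cathode (higher E°); E°cell = −0.25 − (−1.65) = +1.40 V with n = 6.
Rearranging E = E° − (0.0592/n)·log Q gives log Q = 6(+1.40 − (+1.429))/0.0592 = −2.939.
Balancing electrons gives 3 Ni^2+(aq) + 2 Al(s) → 3 Ni(s) + 2 Al^3+(aq); thus Q = [Al^3+(aq)]^2 / [Ni^2+(aq)]^3.
Solving for the unknown gives log [Ni^2+(aq)] = −1.074, so [Ni^2+(aq)] ≈ 0.084 M.

0.084 M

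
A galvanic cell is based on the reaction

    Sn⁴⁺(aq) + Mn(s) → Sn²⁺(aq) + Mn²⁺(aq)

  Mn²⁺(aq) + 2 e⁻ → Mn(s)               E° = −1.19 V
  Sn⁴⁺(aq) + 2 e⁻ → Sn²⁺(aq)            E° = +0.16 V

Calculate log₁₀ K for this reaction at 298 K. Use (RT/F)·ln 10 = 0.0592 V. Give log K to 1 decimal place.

The Sn⁴⁺/Sn²⁺ couple is reduced (cathode); E°cell = +0.16 − (−1.19) = +1.35 V with n = 2.
At equilibrium E = 0, so log K = nE°cell / 0.0592 = (2)(+1.35) / 0.0592 = 45.6.

log K = 45.6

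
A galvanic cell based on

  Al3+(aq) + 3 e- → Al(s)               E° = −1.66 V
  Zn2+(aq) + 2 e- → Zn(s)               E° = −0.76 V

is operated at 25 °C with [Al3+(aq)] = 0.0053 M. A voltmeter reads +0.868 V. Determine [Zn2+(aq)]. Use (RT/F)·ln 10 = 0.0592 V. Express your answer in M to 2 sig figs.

The Zn²⁺/Zn couple has the larger reduction potential, so it is the cathode: E°cell = −0.76 − (−1.66) = +0.90 V and n = 6.
Rearranging E = E° − (0.0592/n)·log Q gives log Q = 6(+0.90 − (+0.868))/0.0592 = 3.243.
For 3 Zn2+(aq) + 2 Al(s) → 3 Zn(s) + 2 Al3+(aq), the reaction quotient is Q = [Al3+(aq)]^2 / [Zn2+(aq)]^3.
Substituting the known concentrations and solving, log [Zn2+(aq)] = −2.598 and [Zn2+(aq)] = 0.0025 M.

0.0025 M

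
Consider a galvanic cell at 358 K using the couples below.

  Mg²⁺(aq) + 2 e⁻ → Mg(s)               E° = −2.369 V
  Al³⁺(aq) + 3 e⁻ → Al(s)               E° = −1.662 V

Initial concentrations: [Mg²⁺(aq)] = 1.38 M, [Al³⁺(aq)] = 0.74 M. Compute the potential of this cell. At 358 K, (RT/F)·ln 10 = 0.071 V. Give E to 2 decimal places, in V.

+0.70 V

Al³⁺/Al is reduced (cathode, E° = −1.662 V) and Mg²⁺/Mg is oxidized (anode).
E°cell = −1.662 − (−2.369) = +0.707 V, with n = 6 electrons transferred.
For the overall reaction 2 Al³⁺(aq) + 3 Mg(s) → 2 Al(s) + 3 Mg²⁺(aq), Q = [Mg²⁺(aq)]^3 / [Al³⁺(aq)]^2 = 4.8, giving log Q = 0.681.
By the Nernst equation, E = +0.707 − (0.071/6)·(0.681) = +0.70 V.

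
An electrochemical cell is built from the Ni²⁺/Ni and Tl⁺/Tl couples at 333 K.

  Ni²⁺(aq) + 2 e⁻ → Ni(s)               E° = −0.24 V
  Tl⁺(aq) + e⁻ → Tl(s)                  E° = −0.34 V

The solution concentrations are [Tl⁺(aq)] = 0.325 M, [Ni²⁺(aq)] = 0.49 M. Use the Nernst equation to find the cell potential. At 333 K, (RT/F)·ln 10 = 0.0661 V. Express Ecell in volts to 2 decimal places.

+0.12 V

Ni²⁺/Ni is reduced (cathode, E° = −0.24 V) and Tl⁺/Tl is oxidized (anode).
The standard potential is −0.24 − (−0.34) = +0.10 V and the balanced reaction transfers n = 2 electrons.
For the overall reaction Ni²⁺(aq) + 2 Tl(s) → Ni(s) + 2 Tl⁺(aq), Q = [Tl⁺(aq)]^2 / [Ni²⁺(aq)] = 0.216, giving log Q = −0.666.
E = E° − (0.0661/n)·log Q = +0.10 − (0.0661/2)(−0.666) = +0.12 V.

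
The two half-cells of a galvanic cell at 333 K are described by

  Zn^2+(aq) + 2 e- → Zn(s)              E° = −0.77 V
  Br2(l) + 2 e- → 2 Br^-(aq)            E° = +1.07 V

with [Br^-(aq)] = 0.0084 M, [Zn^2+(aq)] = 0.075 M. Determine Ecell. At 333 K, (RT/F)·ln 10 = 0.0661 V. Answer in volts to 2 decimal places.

Br₂/Br⁻ is reduced (cathode, E° = +1.07 V) and Zn²⁺/Zn is oxidized (anode).
The standard potential is +1.07 − (−0.77) = +1.84 V and the balanced reaction transfers n = 2 electrons.
For the overall reaction Br2(l) + Zn(s) → 2 Br^-(aq) + Zn^2+(aq), Q = [Br^-(aq)]^2·[Zn^2+(aq)] = 5.29×10^−6, giving log Q = −5.276.
By the Nernst equation, E = +1.84 − (0.0661/2)·(−5.276) = +2.01 V.

+2.01 V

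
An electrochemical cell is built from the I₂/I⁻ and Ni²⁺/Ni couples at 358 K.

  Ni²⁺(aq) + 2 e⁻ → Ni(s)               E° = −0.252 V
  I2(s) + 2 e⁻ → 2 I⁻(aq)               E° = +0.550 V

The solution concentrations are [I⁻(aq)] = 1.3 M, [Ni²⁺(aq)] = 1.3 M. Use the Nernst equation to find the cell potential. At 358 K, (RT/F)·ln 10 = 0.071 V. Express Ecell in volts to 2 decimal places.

+0.79 V

Since E°(I₂/I⁻) > E°(Ni²⁺/Ni), I₂/I⁻ serves as the cathode.
The standard potential is +0.550 − (−0.252) = +0.802 V and the balanced reaction transfers n = 2 electrons.
For the overall reaction I2(s) + Ni(s) → 2 I⁻(aq) + Ni²⁺(aq), Q = [I⁻(aq)]^2·[Ni²⁺(aq)] = 2.2, giving log Q = 0.342.
Applying E = E° − (RT ln10/nF)·log Q gives +0.802 − (0.071/2)(0.342) = +0.79 V.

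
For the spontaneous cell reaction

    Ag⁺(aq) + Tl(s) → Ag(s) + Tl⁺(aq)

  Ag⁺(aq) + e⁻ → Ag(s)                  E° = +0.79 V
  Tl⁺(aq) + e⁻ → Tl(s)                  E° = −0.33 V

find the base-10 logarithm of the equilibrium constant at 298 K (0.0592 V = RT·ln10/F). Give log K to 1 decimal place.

The Ag⁺/Ag couple is reduced (cathode); E°cell = +0.79 − (−0.33) = +1.12 V with n = 1.
At equilibrium E = 0, so log K = nE°cell / 0.0592 = (1)(+1.12) / 0.0592 = 18.9.

log K = 18.9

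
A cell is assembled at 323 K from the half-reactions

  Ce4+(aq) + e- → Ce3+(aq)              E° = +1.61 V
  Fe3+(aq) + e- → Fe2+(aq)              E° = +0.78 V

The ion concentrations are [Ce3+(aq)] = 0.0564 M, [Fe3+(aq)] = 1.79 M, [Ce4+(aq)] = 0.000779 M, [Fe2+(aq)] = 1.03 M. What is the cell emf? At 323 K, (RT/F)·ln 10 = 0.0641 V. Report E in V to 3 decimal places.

+0.695 V

Ce⁴⁺/Ce³⁺ is reduced (cathode, E° = +1.61 V) and Fe³⁺/Fe²⁺ is oxidized (anode).
E°cell = +1.61 − (+0.78) = +0.83 V, with n = 1 electron transferred.
The balanced reaction is Ce4+(aq) + Fe2+(aq) → Ce3+(aq) + Fe3+(aq), so Q = ([Ce3+(aq)]·[Fe3+(aq)]) / ([Ce4+(aq)]·[Fe2+(aq)]) = 126 and log Q = 2.100.
Applying E = E° − (RT ln10/nF)·log Q gives +0.83 − (0.0641/1)(2.100) = +0.695 V.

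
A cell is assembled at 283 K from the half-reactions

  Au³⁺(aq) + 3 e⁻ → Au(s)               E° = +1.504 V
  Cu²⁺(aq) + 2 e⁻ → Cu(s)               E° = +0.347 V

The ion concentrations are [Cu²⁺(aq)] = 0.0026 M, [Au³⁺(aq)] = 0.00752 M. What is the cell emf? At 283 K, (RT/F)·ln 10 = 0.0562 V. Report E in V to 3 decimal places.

Au³⁺/Au is reduced (cathode, E° = +1.504 V) and Cu²⁺/Cu is oxidized (anode).
E°cell = E°cat − E°an = +1.504 − (+0.347) = +1.157 V; n = 6.
Balancing gives 2 Au³⁺(aq) + 3 Cu(s) → 2 Au(s) + 3 Cu²⁺(aq); hence Q = [Cu²⁺(aq)]^3 / [Au³⁺(aq)]^2 = 0.000311 (log Q = −3.508).
By the Nernst equation, E = +1.157 − (0.0562/6)·(−3.508) = +1.190 V.

+1.190 V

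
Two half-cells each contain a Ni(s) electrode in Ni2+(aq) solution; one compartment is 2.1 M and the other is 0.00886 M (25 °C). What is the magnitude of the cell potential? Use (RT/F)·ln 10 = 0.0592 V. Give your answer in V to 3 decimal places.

For a concentration cell E°cell = 0, since both electrodes use the same couple.
The compartment with the higher Ni2+(aq) concentration (2.1 M) acts as the cathode; ions are reduced there and produced at the dilute (0.00886 M) anode.
With n = 2, Ecell = −(0.0592/2)·log([dilute]/[conc]) = −(0.0592/2)·log(0.00886/2.1) = +0.070 V.

0.070 V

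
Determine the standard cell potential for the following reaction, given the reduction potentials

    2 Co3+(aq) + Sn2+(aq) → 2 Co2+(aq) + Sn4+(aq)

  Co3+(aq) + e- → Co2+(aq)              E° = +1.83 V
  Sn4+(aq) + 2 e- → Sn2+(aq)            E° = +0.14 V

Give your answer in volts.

+1.69 V

Co3+(aq) gains electrons, so the Co³⁺/Co²⁺ couple is the cathode; the Sn⁴⁺/Sn²⁺ couple is the anode.
E°cell = E°(cathode) − E°(anode) = +1.83 − (+0.14) = +1.69 V.
The positive value indicates the reaction is spontaneous as written.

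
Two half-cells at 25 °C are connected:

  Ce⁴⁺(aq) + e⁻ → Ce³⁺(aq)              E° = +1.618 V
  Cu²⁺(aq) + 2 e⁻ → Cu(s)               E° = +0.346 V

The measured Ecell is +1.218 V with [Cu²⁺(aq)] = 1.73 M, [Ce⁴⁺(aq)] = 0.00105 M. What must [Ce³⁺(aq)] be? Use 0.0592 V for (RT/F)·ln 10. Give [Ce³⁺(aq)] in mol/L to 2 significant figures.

With Ce⁴⁺/Ce³⁺ at the cathode and Cu²⁺/Cu at the anode, E°cell = +1.618 − (+0.346) = +1.272 V (n = 2).
From the Nernst equation, log Q = n(E° − E)/0.0592 = 2·(+1.272 − (+1.218))/0.0592 = 1.824.
For 2 Ce⁴⁺(aq) + Cu(s) → 2 Ce³⁺(aq) + Cu²⁺(aq), the reaction quotient is Q = ([Ce³⁺(aq)]^2·[Cu²⁺(aq)]) / [Ce⁴⁺(aq)]^2.
Solving for the unknown gives log [Ce³⁺(aq)] = −2.186, so [Ce³⁺(aq)] ≈ 0.0065 M.

0.0065 M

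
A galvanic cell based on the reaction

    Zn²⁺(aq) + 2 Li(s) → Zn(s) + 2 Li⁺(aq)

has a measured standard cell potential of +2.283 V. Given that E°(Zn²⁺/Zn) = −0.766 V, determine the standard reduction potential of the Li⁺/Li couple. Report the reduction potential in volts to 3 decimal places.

In the reaction as written the Zn²⁺/Zn couple is reduced (cathode) and Li⁺/Li is oxidized (anode), so E°cell = E°(Zn²⁺/Zn) − E°(Li⁺/Li).
E°(Li⁺/Li) = E°(cathode) − E°cell = −0.766 − (+2.283) = −3.049 V.

−3.049 V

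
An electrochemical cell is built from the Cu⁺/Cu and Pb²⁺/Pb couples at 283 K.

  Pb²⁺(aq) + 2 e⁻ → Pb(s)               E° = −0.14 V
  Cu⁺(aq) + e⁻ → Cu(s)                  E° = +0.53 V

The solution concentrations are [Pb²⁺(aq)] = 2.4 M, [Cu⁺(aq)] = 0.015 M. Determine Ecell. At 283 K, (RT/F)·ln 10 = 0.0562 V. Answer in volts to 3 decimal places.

+0.557 V

The Cu⁺/Cu couple has the more positive E°, so it is the cathode; Pb²⁺/Pb is the anode.
The standard potential is +0.53 − (−0.14) = +0.67 V and the balanced reaction transfers n = 2 electrons.
For the overall reaction 2 Cu⁺(aq) + Pb(s) → 2 Cu(s) + Pb²⁺(aq), Q = [Pb²⁺(aq)] / [Cu⁺(aq)]^2 = 1.07×10^4, giving log Q = 4.028.
Applying E = E° − (RT ln10/nF)·log Q gives +0.67 − (0.0562/2)(4.028) = +0.557 V.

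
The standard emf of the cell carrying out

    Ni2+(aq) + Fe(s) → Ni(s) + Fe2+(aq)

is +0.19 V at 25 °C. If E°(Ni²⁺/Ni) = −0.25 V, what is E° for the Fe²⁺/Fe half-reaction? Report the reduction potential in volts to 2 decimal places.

−0.44 V

In the reaction as written the Ni²⁺/Ni couple is reduced (cathode) and Fe²⁺/Fe is oxidized (anode), so E°cell = E°(Ni²⁺/Ni) − E°(Fe²⁺/Fe).
E°(Fe²⁺/Fe) = E°(cathode) − E°cell = −0.25 − (+0.19) = −0.44 V.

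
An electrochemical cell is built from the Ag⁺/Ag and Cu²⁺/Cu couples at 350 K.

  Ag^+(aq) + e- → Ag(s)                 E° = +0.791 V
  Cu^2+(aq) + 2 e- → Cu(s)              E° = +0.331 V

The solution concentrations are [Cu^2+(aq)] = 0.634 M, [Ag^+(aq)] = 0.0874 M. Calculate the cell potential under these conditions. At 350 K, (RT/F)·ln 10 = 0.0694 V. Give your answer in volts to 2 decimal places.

The Ag⁺/Ag couple has the more positive E°, so it is the cathode; Cu²⁺/Cu is the anode.
E°cell = +0.791 − (+0.331) = +0.460 V, with n = 2 electrons transferred.
For the overall reaction 2 Ag^+(aq) + Cu(s) → 2 Ag(s) + Cu^2+(aq), Q = [Cu^2+(aq)] / [Ag^+(aq)]^2 = 83, giving log Q = 1.919.
By the Nernst equation, E = +0.460 − (0.0694/2)·(1.919) = +0.39 V.

+0.39 V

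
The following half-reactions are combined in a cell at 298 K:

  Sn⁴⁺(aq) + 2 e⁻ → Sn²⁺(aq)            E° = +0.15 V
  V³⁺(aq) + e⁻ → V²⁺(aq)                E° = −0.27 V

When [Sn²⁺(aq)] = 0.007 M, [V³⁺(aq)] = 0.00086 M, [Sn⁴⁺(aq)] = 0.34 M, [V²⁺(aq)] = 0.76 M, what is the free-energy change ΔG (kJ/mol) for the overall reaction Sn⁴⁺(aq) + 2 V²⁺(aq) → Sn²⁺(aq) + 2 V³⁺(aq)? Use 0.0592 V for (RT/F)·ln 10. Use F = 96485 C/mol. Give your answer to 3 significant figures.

E°cell = +0.15 − (−0.27) = +0.42 V; the balanced reaction transfers n = 2 electrons.
The reaction quotient is ([Sn²⁺(aq)]·[V³⁺(aq)]^2) / ([Sn⁴⁺(aq)]·[V²⁺(aq)]^2) = 2.64×10^−8; by Nernst, E = +0.42 − (0.0592/2)(−7.579) = +0.6443 V.
ΔG = −nFE = −(2)(96485)(+0.6443) J/mol = −124 kJ/mol.

−124 kJ/mol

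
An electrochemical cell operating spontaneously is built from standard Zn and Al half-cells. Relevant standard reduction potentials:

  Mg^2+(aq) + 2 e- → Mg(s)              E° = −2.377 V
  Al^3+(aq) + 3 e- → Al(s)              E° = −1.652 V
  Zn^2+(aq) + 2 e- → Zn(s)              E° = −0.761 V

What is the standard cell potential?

+0.891 V

Of the two couples in this cell, the one with the more positive reduction potential is reduced at the cathode: here that is Zn²⁺/Zn (−0.761 V); Al³⁺/Al (−1.652 V) is the anode.
E°cell = E°(cathode) − E°(anode) = −0.761 − (−1.652) = +0.891 V.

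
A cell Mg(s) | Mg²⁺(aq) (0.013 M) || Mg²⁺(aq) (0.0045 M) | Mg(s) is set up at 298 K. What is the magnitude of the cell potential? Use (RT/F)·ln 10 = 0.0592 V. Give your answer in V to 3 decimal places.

For a concentration cell E°cell = 0, since both electrodes use the same couple.
The compartment with the higher Mg²⁺(aq) concentration (0.013 M) acts as the cathode; ions are reduced there and produced at the dilute (0.0045 M) anode.
With n = 2, Ecell = −(0.0592/2)·log([dilute]/[conc]) = −(0.0592/2)·log(0.0045/0.013) = +0.014 V.

0.014 V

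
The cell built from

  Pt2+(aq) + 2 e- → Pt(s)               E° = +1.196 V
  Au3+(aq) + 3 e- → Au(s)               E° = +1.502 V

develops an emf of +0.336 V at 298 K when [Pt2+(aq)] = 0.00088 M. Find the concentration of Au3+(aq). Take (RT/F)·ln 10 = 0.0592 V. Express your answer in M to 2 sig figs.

Au³⁺/Au is the cathode (higher E°); E°cell = +1.502 − (+1.196) = +0.306 V with n = 6.
From the Nernst equation, log Q = n(E° − E)/0.0592 = 6·(+0.306 − (+0.336))/0.0592 = −3.041.
Balancing electrons gives 2 Au3+(aq) + 3 Pt(s) → 2 Au(s) + 3 Pt2+(aq); thus Q = [Pt2+(aq)]^3 / [Au3+(aq)]^2.
Isolating [Au3+(aq)] in Q = 10^{−3.041} yields log [Au3+(aq)] = −3.063, i.e. 0.00086 M.

0.00086 M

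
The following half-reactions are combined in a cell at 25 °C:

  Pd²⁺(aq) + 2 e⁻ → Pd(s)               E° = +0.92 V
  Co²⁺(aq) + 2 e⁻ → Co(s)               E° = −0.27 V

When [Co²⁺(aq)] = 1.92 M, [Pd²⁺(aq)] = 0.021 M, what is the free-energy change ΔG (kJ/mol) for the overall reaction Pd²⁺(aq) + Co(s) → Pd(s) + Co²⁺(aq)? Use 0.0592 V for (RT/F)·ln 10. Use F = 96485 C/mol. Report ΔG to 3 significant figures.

−218 kJ/mol

E°cell = +0.92 − (−0.27) = +1.19 V; the balanced reaction transfers n = 2 electrons.
Q = [Co²⁺(aq)] / [Pd²⁺(aq)] = 91.4, so log Q = 1.961 and E = +1.19 − (0.0592/2)(1.961) = +1.1320 V.
ΔG = −nFE = −(2)(96485)(+1.1320) J/mol = −218 kJ/mol.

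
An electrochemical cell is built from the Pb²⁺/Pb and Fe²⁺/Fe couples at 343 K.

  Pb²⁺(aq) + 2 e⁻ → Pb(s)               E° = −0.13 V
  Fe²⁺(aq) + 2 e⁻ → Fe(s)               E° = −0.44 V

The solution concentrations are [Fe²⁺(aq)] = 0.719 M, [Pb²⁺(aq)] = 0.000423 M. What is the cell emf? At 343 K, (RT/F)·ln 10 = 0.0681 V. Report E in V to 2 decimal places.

The Pb²⁺/Pb couple has the more positive E°, so it is the cathode; Fe²⁺/Fe is the anode.
E°cell = E°cat − E°an = −0.13 − (−0.44) = +0.31 V; n = 2.
For the overall reaction Pb²⁺(aq) + Fe(s) → Pb(s) + Fe²⁺(aq), Q = [Fe²⁺(aq)] / [Pb²⁺(aq)] = 1.7×10^3, giving log Q = 3.230.
E = E° − (0.0681/n)·log Q = +0.31 − (0.0681/2)(3.230) = +0.20 V.

+0.20 V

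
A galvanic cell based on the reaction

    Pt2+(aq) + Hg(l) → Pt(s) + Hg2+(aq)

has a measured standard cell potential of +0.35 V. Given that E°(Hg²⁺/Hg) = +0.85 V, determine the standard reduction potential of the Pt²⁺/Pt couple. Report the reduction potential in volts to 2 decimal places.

In the reaction as written the Pt²⁺/Pt couple is reduced (cathode) and Hg²⁺/Hg is oxidized (anode), so E°cell = E°(Pt²⁺/Pt) − E°(Hg²⁺/Hg).
E°(Pt²⁺/Pt) = E°cell + E°(anode) = +0.35 + (+0.85) = +1.20 V.

+1.20 V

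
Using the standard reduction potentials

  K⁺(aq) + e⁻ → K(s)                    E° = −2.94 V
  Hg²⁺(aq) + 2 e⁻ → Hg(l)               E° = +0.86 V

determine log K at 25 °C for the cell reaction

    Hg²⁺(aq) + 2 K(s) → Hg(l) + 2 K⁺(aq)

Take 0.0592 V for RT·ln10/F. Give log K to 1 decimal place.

The Hg²⁺/Hg couple is reduced (cathode); E°cell = +0.86 − (−2.94) = +3.80 V with n = 2.
At equilibrium E = 0, so log K = nE°cell / 0.0592 = (2)(+3.80) / 0.0592 = 128.4.

log K = 128.4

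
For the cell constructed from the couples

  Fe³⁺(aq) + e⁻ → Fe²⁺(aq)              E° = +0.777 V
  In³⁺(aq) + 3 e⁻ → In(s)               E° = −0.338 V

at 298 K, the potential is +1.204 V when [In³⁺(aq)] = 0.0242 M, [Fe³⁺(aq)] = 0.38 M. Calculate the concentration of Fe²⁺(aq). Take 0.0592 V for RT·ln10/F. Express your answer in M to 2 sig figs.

0.041 M

Fe³⁺/Fe²⁺ is the cathode (higher E°); E°cell = +0.777 − (−0.338) = +1.115 V with n = 3.
From the Nernst equation, log Q = n(E° − E)/0.0592 = 3·(+1.115 − (+1.204))/0.0592 = −4.510.
The balanced reaction is 3 Fe³⁺(aq) + In(s) → 3 Fe²⁺(aq) + In³⁺(aq), so Q = ([Fe²⁺(aq)]^3·[In³⁺(aq)]) / [Fe³⁺(aq)]^3.
Isolating [Fe²⁺(aq)] in Q = 10^{−4.510} yields log [Fe²⁺(aq)] = −1.385, i.e. 0.041 M.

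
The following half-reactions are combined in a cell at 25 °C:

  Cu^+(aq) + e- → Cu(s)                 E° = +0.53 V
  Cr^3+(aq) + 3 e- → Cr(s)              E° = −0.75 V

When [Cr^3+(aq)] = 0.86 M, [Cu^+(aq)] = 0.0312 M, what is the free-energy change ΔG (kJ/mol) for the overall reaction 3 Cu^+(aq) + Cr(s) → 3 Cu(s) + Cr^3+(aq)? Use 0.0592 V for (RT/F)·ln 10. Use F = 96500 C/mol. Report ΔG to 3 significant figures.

With Cu⁺/Cu reduced at the cathode, E°cell = +0.53 − (−0.75) = +1.28 V and n = 3.
Q = [Cr^3+(aq)] / [Cu^+(aq)]^3 = 2.83×10^4, so log Q = 4.452 and E = +1.28 − (0.0592/3)(4.452) = +1.1921 V.
ΔG = −nFE = −(3)(96500)(+1.1921) J/mol = −345 kJ/mol.

−345 kJ/mol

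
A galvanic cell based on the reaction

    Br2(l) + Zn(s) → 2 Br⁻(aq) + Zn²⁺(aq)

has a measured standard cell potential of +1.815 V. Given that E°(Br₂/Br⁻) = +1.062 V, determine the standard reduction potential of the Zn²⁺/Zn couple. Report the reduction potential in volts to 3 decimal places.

−0.753 V

In the reaction as written the Br₂/Br⁻ couple is reduced (cathode) and Zn²⁺/Zn is oxidized (anode), so E°cell = E°(Br₂/Br⁻) − E°(Zn²⁺/Zn).
E°(Zn²⁺/Zn) = E°(cathode) − E°cell = +1.062 − (+1.815) = −0.753 V.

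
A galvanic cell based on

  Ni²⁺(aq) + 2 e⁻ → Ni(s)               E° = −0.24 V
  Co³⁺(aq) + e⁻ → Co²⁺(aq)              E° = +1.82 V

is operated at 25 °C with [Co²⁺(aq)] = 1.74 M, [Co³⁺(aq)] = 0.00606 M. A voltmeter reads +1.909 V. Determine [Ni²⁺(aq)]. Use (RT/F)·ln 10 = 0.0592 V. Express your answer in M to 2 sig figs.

1.5 M

Co³⁺/Co²⁺ is the cathode (higher E°); E°cell = +1.82 − (−0.24) = +2.06 V with n = 2.
Since E = E° − (0.0592/n)·log Q, log Q = n(E° − E)/0.0592 = 5.101.
Balancing electrons gives 2 Co³⁺(aq) + Ni(s) → 2 Co²⁺(aq) + Ni²⁺(aq); thus Q = ([Co²⁺(aq)]^2·[Ni²⁺(aq)]) / [Co³⁺(aq)]^2.
Solving for the unknown gives log [Ni²⁺(aq)] = 0.185, so [Ni²⁺(aq)] ≈ 1.5 M.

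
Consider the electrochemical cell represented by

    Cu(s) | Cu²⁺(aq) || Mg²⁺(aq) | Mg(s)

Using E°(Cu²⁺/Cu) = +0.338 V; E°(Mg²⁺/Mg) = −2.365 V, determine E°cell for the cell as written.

By convention the left-hand electrode in cell notation is the anode (oxidation) and the right-hand electrode is the cathode (reduction).
E°cell = E°(right) − E°(left) = −2.365 − (+0.338) = −2.703 V.
The negative sign shows that, as written, the cell would require an external voltage to drive the reaction.

−2.703 V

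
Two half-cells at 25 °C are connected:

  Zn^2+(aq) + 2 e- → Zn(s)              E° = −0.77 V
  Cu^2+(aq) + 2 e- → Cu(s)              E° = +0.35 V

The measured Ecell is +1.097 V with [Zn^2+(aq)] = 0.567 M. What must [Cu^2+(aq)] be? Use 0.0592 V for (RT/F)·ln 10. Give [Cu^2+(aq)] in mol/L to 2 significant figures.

The Cu²⁺/Cu couple has the larger reduction potential, so it is the cathode: E°cell = +0.35 − (−0.77) = +1.12 V and n = 2.
From the Nernst equation, log Q = n(E° − E)/0.0592 = 2·(+1.12 − (+1.097))/0.0592 = 0.777.
Balancing electrons gives Cu^2+(aq) + Zn(s) → Cu(s) + Zn^2+(aq); thus Q = [Zn^2+(aq)] / [Cu^2+(aq)].
Solving for the unknown gives log [Cu^2+(aq)] = −1.023, so [Cu^2+(aq)] ≈ 0.095 M.

0.095 M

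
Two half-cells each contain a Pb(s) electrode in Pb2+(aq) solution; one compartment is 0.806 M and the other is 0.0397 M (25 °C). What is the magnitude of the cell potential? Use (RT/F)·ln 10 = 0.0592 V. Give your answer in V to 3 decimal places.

0.039 V

For a concentration cell E°cell = 0, since both electrodes use the same couple.
The compartment with the higher Pb2+(aq) concentration (0.806 M) acts as the cathode; ions are reduced there and produced at the dilute (0.0397 M) anode.
With n = 2, Ecell = −(0.0592/2)·log([dilute]/[conc]) = −(0.0592/2)·log(0.0397/0.806) = +0.039 V.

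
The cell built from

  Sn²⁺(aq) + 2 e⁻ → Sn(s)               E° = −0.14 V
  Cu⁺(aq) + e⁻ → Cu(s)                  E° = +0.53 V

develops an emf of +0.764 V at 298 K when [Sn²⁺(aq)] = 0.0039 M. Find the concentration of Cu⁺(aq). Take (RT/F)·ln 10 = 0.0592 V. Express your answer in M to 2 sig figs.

With Cu⁺/Cu at the cathode and Sn²⁺/Sn at the anode, E°cell = +0.53 − (−0.14) = +0.67 V (n = 2).
Rearranging E = E° − (0.0592/n)·log Q gives log Q = 2(+0.67 − (+0.764))/0.0592 = −3.176.
The balanced reaction is 2 Cu⁺(aq) + Sn(s) → 2 Cu(s) + Sn²⁺(aq), so Q = [Sn²⁺(aq)] / [Cu⁺(aq)]^2.
Isolating [Cu⁺(aq)] in Q = 10^{−3.176} yields log [Cu⁺(aq)] = 0.384, i.e. 2.4 M.

2.4 M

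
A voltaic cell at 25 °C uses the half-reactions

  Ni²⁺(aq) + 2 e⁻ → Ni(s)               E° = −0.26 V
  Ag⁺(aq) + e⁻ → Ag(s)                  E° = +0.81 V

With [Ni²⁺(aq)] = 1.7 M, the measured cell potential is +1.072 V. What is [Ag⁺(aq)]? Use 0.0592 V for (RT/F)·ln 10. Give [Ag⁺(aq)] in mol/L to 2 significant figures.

Ag⁺/Ag is the cathode (higher E°); E°cell = +0.81 − (−0.26) = +1.07 V with n = 2.
Since E = E° − (0.0592/n)·log Q, log Q = n(E° − E)/0.0592 = −0.068.
For 2 Ag⁺(aq) + Ni(s) → 2 Ag(s) + Ni²⁺(aq), the reaction quotient is Q = [Ni²⁺(aq)] / [Ag⁺(aq)]^2.
Isolating [Ag⁺(aq)] in Q = 10^{−0.068} yields log [Ag⁺(aq)] = 0.149, i.e. 1.4 M.

1.4 M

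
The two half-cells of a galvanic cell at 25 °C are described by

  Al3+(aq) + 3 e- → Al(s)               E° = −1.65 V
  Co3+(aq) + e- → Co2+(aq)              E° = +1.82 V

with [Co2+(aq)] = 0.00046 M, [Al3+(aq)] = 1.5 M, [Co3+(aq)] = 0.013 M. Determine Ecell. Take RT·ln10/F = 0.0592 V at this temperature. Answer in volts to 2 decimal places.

Since E°(Co³⁺/Co²⁺) > E°(Al³⁺/Al), Co³⁺/Co²⁺ serves as the cathode.
E°cell = E°cat − E°an = +1.82 − (−1.65) = +3.47 V; n = 3.
For the overall reaction 3 Co3+(aq) + Al(s) → 3 Co2+(aq) + Al3+(aq), Q = ([Co2+(aq)]^3·[Al3+(aq)]) / [Co3+(aq)]^3 = 6.65×10^−5, giving log Q = −4.177.
Applying E = E° − (RT ln10/nF)·log Q gives +3.47 − (0.0592/3)(−4.177) = +3.55 V.

+3.55 V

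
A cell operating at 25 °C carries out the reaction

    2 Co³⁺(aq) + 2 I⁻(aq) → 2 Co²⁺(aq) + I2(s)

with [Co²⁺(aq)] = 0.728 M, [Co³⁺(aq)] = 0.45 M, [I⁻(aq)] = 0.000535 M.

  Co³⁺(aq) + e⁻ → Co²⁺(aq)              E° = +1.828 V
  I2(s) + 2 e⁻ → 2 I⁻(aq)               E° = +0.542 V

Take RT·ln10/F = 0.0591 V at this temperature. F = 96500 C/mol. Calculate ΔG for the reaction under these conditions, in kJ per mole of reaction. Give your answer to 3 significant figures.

−208 kJ/mol

E°cell = +1.828 − (+0.542) = +1.286 V; the balanced reaction transfers n = 2 electrons.
Here Q = [Co²⁺(aq)]^2 / ([Co³⁺(aq)]^2·[I⁻(aq)]^2) = 9.14×10^6 (log Q = 6.961), giving E = +1.286 − (0.0591/2)·(6.961) = +1.0803 V.
Then ΔG = −nFE = −2 × 96500 × +1.0803 J/mol = −208 kJ/mol.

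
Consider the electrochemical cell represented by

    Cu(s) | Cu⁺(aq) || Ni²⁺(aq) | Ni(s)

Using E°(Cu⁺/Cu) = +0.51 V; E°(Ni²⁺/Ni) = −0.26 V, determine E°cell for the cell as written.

By convention the left-hand electrode in cell notation is the anode (oxidation) and the right-hand electrode is the cathode (reduction).
E°cell = E°(right) − E°(left) = −0.26 − (+0.51) = −0.77 V.
The negative sign shows that, as written, the cell would require an external voltage to drive the reaction.

−0.77 V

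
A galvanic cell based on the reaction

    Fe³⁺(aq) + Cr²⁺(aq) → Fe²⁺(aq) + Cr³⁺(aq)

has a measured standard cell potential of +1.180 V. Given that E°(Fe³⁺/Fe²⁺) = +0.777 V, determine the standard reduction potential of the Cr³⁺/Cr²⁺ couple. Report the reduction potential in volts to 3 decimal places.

−0.403 V

In the reaction as written the Fe³⁺/Fe²⁺ couple is reduced (cathode) and Cr³⁺/Cr²⁺ is oxidized (anode), so E°cell = E°(Fe³⁺/Fe²⁺) − E°(Cr³⁺/Cr²⁺).
E°(Cr³⁺/Cr²⁺) = E°(cathode) − E°cell = +0.777 − (+1.180) = −0.403 V.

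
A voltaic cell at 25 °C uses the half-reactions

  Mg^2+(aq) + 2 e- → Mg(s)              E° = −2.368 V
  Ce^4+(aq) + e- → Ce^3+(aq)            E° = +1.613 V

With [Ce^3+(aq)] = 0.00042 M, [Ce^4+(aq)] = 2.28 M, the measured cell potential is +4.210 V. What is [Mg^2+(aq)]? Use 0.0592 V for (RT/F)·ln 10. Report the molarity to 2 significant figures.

Ce⁴⁺/Ce³⁺ is the cathode (higher E°); E°cell = +1.613 − (−2.368) = +3.981 V with n = 2.
From the Nernst equation, log Q = n(E° − E)/0.0592 = 2·(+3.981 − (+4.210))/0.0592 = −7.736.
Balancing electrons gives 2 Ce^4+(aq) + Mg(s) → 2 Ce^3+(aq) + Mg^2+(aq); thus Q = ([Ce^3+(aq)]^2·[Mg^2+(aq)]) / [Ce^4+(aq)]^2.
Substituting the known concentrations and solving, log [Mg^2+(aq)] = −0.267 and [Mg^2+(aq)] = 0.54 M.

0.54 M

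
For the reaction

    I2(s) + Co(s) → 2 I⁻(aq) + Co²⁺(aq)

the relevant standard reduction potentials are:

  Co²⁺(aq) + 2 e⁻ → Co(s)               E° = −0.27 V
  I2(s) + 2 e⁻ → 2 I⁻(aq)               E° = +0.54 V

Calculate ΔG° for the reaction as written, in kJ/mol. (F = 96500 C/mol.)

−156 kJ/mol

In the reaction as written I2(s) is reduced, so the I₂/I⁻ couple is the cathode and Co²⁺/Co is the anode.
E°cell = +0.54 − (−0.27) = +0.81 V; balancing electrons gives n = 2.
ΔG° = −nFE°cell = −(2)(96500)(+0.81) J/mol = −156 kJ/mol.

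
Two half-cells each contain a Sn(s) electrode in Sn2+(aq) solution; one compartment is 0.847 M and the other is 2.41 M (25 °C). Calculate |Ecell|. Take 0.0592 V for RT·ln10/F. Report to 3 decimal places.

For a concentration cell E°cell = 0, since both electrodes use the same couple.
The compartment with the higher Sn2+(aq) concentration (2.41 M) acts as the cathode; ions are reduced there and produced at the dilute (0.847 M) anode.
With n = 2, Ecell = −(0.0592/2)·log([dilute]/[conc]) = −(0.0592/2)·log(0.847/2.41) = +0.013 V.

0.013 V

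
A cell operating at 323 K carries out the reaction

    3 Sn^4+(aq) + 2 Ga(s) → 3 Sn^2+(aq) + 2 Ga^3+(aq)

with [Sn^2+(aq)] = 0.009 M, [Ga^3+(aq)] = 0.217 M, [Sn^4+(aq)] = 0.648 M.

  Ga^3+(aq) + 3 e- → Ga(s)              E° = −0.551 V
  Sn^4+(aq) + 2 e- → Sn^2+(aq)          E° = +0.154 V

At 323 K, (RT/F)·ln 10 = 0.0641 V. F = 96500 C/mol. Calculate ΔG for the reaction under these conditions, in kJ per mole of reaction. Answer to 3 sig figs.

E°cell = +0.154 − (−0.551) = +0.705 V; the balanced reaction transfers n = 6 electrons.
Here Q = ([Sn^2+(aq)]^3·[Ga^3+(aq)]^2) / [Sn^4+(aq)]^3 = 1.26×10^−7 (log Q = −6.899), giving E = +0.705 − (0.0641/6)·(−6.899) = +0.7787 V.
Finally ΔG = −nFE = −(6)(96500 C/mol)(+0.7787 V) = −451 kJ/mol.

−451 kJ/mol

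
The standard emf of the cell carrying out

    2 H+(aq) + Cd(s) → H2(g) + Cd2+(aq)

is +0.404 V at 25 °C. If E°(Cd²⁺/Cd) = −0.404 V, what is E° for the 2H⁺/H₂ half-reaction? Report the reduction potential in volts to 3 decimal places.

In the reaction as written the 2H⁺/H₂ couple is reduced (cathode) and Cd²⁺/Cd is oxidized (anode), so E°cell = E°(2H⁺/H₂) − E°(Cd²⁺/Cd).
E°(2H⁺/H₂) = E°cell + E°(anode) = +0.404 + (−0.404) = +0.000 V.

+0.000 V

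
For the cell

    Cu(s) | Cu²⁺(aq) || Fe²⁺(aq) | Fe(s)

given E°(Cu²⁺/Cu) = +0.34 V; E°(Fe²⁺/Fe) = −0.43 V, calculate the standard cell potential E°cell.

By convention the left-hand electrode in cell notation is the anode (oxidation) and the right-hand electrode is the cathode (reduction).
E°cell = E°(right) − E°(left) = −0.43 − (+0.34) = −0.77 V.
The negative sign shows that, as written, the cell would require an external voltage to drive the reaction.

−0.77 V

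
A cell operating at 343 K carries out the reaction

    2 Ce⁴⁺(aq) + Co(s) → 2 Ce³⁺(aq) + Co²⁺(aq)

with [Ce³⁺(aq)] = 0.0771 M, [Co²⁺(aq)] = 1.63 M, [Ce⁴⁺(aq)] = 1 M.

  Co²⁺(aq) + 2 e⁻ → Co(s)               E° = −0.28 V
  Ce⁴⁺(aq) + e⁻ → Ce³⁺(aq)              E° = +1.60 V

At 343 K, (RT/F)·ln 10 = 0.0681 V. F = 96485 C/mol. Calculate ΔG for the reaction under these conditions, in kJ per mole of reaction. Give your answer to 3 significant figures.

−376 kJ/mol

E°cell = +1.60 − (−0.28) = +1.88 V; the balanced reaction transfers n = 2 electrons.
Here Q = ([Ce³⁺(aq)]^2·[Co²⁺(aq)]) / [Ce⁴⁺(aq)]^2 = 0.00969 (log Q = −2.014), giving E = +1.88 − (0.0681/2)·(−2.014) = +1.9486 V.
ΔG = −nFE = −(2)(96485)(+1.9486) J/mol = −376 kJ/mol.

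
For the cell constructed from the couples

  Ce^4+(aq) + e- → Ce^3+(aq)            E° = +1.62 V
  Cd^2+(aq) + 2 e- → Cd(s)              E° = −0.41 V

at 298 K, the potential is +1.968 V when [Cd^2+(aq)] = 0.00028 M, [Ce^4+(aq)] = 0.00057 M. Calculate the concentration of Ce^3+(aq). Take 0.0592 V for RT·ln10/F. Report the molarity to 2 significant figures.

Ce⁴⁺/Ce³⁺ is the cathode (higher E°); E°cell = +1.62 − (−0.41) = +2.03 V with n = 2.
Rearranging E = E° − (0.0592/n)·log Q gives log Q = 2(+2.03 − (+1.968))/0.0592 = 2.095.
The balanced reaction is 2 Ce^4+(aq) + Cd(s) → 2 Ce^3+(aq) + Cd^2+(aq), so Q = ([Ce^3+(aq)]^2·[Cd^2+(aq)]) / [Ce^4+(aq)]^2.
Isolating [Ce^3+(aq)] in Q = 10^{2.095} yields log [Ce^3+(aq)] = −0.420, i.e. 0.38 M.

0.38 M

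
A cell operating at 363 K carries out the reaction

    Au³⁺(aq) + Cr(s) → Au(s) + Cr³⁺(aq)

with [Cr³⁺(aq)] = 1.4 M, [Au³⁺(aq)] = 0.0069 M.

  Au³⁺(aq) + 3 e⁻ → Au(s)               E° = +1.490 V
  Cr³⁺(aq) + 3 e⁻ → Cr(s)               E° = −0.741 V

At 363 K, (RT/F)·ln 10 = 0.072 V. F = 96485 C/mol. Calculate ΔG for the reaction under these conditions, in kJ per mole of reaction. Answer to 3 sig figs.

−630 kJ/mol

The standard cell potential is +1.490 − (−0.741) = +2.231 V, with n = 3 electrons in the balanced equation.
Here Q = [Cr³⁺(aq)] / [Au³⁺(aq)] = 203 (log Q = 2.307), giving E = +2.231 − (0.072/3)·(2.307) = +2.1756 V.
Finally ΔG = −nFE = −(3)(96485 C/mol)(+2.1756 V) = −630 kJ/mol.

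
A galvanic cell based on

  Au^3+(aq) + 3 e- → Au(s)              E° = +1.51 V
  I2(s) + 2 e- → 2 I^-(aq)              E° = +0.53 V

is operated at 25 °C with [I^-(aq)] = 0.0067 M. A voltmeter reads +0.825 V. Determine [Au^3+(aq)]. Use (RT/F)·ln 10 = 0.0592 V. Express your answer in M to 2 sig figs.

The Au³⁺/Au couple has the larger reduction potential, so it is the cathode: E°cell = +1.51 − (+0.53) = +0.98 V and n = 6.
Rearranging E = E° − (0.0592/n)·log Q gives log Q = 6(+0.98 − (+0.825))/0.0592 = 15.709.
The balanced reaction is 2 Au^3+(aq) + 6 I^-(aq) → 2 Au(s) + 3 I2(s), so Q = 1 / ([Au^3+(aq)]^2·[I^-(aq)]^6).
Substituting the known concentrations and solving, log [Au^3+(aq)] = −1.333 and [Au^3+(aq)] = 0.046 M.

0.046 M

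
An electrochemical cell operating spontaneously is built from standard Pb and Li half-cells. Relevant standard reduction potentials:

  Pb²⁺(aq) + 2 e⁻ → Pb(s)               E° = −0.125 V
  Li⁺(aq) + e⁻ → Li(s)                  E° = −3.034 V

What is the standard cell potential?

+2.909 V

The Pb²⁺/Pb couple has the higher E°, so Pb ion is reduced (cathode) and Li is oxidized (anode).
E°cell = E°(cathode) − E°(anode) = −0.125 − (−3.034) = +2.909 V.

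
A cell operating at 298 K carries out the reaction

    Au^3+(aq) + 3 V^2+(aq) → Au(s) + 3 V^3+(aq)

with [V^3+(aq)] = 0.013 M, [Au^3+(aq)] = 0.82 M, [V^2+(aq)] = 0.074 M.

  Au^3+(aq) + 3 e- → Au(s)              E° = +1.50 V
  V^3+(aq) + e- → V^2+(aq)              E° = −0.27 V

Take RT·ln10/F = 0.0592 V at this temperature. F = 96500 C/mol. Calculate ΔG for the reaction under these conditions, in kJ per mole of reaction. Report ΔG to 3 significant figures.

−525 kJ/mol

With Au³⁺/Au reduced at the cathode, E°cell = +1.50 − (−0.27) = +1.77 V and n = 3.
Q = [V^3+(aq)]^3 / ([Au^3+(aq)]·[V^2+(aq)]^3) = 0.00661, so log Q = −2.180 and E = +1.77 − (0.0592/3)(−2.180) = +1.8130 V.
Then ΔG = −nFE = −3 × 96500 × +1.8130 J/mol = −525 kJ/mol.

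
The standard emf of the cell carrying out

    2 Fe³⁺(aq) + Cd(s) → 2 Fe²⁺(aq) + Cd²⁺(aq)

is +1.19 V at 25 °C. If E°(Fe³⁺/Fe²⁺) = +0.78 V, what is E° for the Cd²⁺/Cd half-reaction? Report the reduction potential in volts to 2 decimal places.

In the reaction as written the Fe³⁺/Fe²⁺ couple is reduced (cathode) and Cd²⁺/Cd is oxidized (anode), so E°cell = E°(Fe³⁺/Fe²⁺) − E°(Cd²⁺/Cd).
E°(Cd²⁺/Cd) = E°(cathode) − E°cell = +0.78 − (+1.19) = −0.41 V.

−0.41 V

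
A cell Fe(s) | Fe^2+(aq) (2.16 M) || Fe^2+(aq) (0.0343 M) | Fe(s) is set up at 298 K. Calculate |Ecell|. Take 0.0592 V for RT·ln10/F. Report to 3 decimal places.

For a concentration cell E°cell = 0, since both electrodes use the same couple.
The compartment with the higher Fe^2+(aq) concentration (2.16 M) acts as the cathode; ions are reduced there and produced at the dilute (0.0343 M) anode.
With n = 2, Ecell = −(0.0592/2)·log([dilute]/[conc]) = −(0.0592/2)·log(0.0343/2.16) = +0.053 V.

0.053 V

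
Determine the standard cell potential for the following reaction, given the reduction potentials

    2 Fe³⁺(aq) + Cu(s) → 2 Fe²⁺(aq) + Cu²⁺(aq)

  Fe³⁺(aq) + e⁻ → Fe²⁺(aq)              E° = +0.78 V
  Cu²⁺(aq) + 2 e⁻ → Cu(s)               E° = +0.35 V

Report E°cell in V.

+0.43 V

In the reaction as written, Fe³⁺(aq) is reduced (cathode) and Cu²⁺(aq) is produced by oxidation at the anode.
E°cell = E°(cathode) − E°(anode) = +0.78 − (+0.35) = +0.43 V.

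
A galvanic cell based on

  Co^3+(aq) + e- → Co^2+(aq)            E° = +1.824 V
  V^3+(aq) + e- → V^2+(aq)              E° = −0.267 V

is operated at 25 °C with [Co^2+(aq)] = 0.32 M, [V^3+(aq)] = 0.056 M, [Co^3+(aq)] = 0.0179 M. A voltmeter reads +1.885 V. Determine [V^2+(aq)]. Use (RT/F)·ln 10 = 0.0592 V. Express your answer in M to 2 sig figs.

0.00033 M

Co³⁺/Co²⁺ is the cathode (higher E°); E°cell = +1.824 − (−0.267) = +2.091 V with n = 1.
Rearranging E = E° − (0.0592/n)·log Q gives log Q = 1(+2.091 − (+1.885))/0.0592 = 3.480.
Balancing electrons gives Co^3+(aq) + V^2+(aq) → Co^2+(aq) + V^3+(aq); thus Q = ([Co^2+(aq)]·[V^3+(aq)]) / ([Co^3+(aq)]·[V^2+(aq)]).
Solving for the unknown gives log [V^2+(aq)] = −3.480, so [V^2+(aq)] ≈ 0.00033 M.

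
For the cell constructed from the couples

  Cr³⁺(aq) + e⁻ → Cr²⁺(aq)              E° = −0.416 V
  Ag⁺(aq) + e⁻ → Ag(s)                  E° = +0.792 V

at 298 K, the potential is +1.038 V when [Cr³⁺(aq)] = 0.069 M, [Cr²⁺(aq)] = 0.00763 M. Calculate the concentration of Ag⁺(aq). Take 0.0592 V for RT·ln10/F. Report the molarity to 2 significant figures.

0.012 M

With Ag⁺/Ag at the cathode and Cr³⁺/Cr²⁺ at the anode, E°cell = +0.792 − (−0.416) = +1.208 V (n = 1).
Rearranging E = E° − (0.0592/n)·log Q gives log Q = 1(+1.208 − (+1.038))/0.0592 = 2.872.
Balancing electrons gives Ag⁺(aq) + Cr²⁺(aq) → Ag(s) + Cr³⁺(aq); thus Q = [Cr³⁺(aq)] / ([Ag⁺(aq)]·[Cr²⁺(aq)]).
Isolating [Ag⁺(aq)] in Q = 10^{2.872} yields log [Ag⁺(aq)] = −1.916, i.e. 0.012 M.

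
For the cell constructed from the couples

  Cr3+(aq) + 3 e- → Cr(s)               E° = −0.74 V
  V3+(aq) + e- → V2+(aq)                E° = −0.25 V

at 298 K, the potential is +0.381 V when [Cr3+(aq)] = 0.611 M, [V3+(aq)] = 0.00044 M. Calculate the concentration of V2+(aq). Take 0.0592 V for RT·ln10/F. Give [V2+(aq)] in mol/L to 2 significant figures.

The V³⁺/V²⁺ couple has the larger reduction potential, so it is the cathode: E°cell = −0.25 − (−0.74) = +0.49 V and n = 3.
Since E = E° − (0.0592/n)·log Q, log Q = n(E° − E)/0.0592 = 5.524.
Balancing electrons gives 3 V3+(aq) + Cr(s) → 3 V2+(aq) + Cr3+(aq); thus Q = ([V2+(aq)]^3·[Cr3+(aq)]) / [V3+(aq)]^3.
Solving for the unknown gives log [V2+(aq)] = −1.444, so [V2+(aq)] ≈ 0.036 M.

0.036 M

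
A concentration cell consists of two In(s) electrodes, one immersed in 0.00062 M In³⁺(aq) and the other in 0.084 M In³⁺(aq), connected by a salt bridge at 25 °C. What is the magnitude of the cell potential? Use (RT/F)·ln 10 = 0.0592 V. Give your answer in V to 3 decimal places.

For a concentration cell E°cell = 0, since both electrodes use the same couple.
The compartment with the higher In³⁺(aq) concentration (0.084 M) acts as the cathode; ions are reduced there and produced at the dilute (0.00062 M) anode.
With n = 3, Ecell = −(0.0592/3)·log([dilute]/[conc]) = −(0.0592/3)·log(0.00062/0.084) = +0.042 V.

0.042 V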